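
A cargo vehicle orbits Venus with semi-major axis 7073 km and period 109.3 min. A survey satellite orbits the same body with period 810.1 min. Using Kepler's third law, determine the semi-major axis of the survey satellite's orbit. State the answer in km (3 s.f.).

Kepler's third law: a³ ∝ T², so a₂ = a₁ (T₂/T₁)^(2/3).
T₂/T₁ = 7.412, (T₂/T₁)^(2/3) = 3.801.
a₂ = 7073 × 3.801 = 26890 km.

a₂ ≈ 26900 km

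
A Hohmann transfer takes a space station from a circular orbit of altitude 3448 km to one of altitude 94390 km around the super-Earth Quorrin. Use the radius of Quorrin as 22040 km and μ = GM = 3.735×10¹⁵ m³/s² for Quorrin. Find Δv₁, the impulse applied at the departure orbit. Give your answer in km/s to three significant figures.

r₁ = 22040 + 3448 = 25488 km = 2.5488×10⁷ m.
r₂ = 22040 + 94390 = 116430 km = 1.1643×10⁸ m.
Transfer ellipse a_t = (r₁ + r₂)/2 = 7.096×10⁷ m.
At r₁: circular v_c1 = √(μ/r₁) = 12110 m/s; transfer-periapsis v_p = √[μ(2/r₁ − 1/a_t)] = 15510 m/s.
Δv₁ = v_p − v_c1 = 3401 m/s.
= 3.401 km/s.

Δv ≈ 3.40 km/s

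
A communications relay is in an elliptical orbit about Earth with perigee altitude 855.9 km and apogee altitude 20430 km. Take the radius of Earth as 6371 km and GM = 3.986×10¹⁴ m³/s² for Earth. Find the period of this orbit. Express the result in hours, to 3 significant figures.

T ≈ 6.14 hours

r_p = 6371 + 855.9 = 7226.9 km = 7.2269×10⁶ m.
r_a = 6371 + 20430 = 26801 km = 2.6801×10⁷ m.
Semi-major axis a = (r_p + r_a)/2 = (7226.9 + 26801)/2 = 17014 km = 1.701×10⁷ m.
By Kepler's third law T = 2π√(a³/μ) = 2π × 3.515×10³ = 2.209×10⁴ s.
= 6.135 hours.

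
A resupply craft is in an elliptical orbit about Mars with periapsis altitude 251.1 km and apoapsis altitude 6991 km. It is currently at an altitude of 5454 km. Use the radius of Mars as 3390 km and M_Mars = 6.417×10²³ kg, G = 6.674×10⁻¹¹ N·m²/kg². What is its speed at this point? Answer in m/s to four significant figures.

v ≈ 1891 m/s

μ = GM = 6.674×10⁻¹¹ × 6.417×10²³ = 4.283×10¹³ m³/s².
r_p = 3390 + 251.1 = 3641.1 km = 3.6411×10⁶ m.
r_a = 3390 + 6991 = 10381 km = 1.0381×10⁷ m.
r = 3390 + 5454 = 8844.0 km = 8.844×10⁶ m.
Semi-major axis a = (r_p + r_a)/2 = 7011.1 km = 7.011×10⁶ m.
Vis-viva: v² = μ(2/r − 1/a) = 4.283×10¹³ × (2.261×10⁻⁷ − 1.426×10⁻⁷) = 3.576×10⁶ m²/s².
v = 1891 m/s.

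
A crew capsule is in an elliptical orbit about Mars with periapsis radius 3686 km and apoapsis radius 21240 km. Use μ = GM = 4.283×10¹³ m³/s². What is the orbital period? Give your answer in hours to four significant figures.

T ≈ 11.73 hours

Semi-major axis a = (r_p + r_a)/2 = (3686.0 + 21240)/2 = 12463 km = 1.246×10⁷ m.
By Kepler's third law T = 2π√(a³/μ) = 2π × 6.723×10³ = 4.224×10⁴ s.
= 11.73 hours.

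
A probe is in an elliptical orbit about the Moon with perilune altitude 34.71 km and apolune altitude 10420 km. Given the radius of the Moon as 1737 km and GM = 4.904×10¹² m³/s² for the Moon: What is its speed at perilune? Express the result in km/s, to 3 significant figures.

r_p = 1737 + 34.71 = 1771.7 km = 1.7717×10⁶ m.
r_a = 1737 + 10420 = 12157 km = 1.2157×10⁷ m.
Semi-major axis a = (r_p + r_a)/2 = 6964.4 km = 6.964×10⁶ m.
Vis-viva: v² = μ(2/r − 1/a) = 4.904×10¹² × (1.129×10⁻⁶ − 1.436×10⁻⁷) = 4.832×10⁶ m²/s².
v = 2198 m/s = 2.198 km/s.

v ≈ 2.20 km/s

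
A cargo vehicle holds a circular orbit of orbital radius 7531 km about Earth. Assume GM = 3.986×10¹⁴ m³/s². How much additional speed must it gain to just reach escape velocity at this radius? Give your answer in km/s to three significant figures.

r = 7531 km = 7.531×10⁶ m.
Circular speed v_c = √(μ/r) = 7275 m/s.
Escape speed v_esc = √(2μ/r) = √2 × v_c = 10290 m/s.
Δv = v_esc − v_c = 3013 m/s = 3.013 km/s.

Δv ≈ 3.01 km/s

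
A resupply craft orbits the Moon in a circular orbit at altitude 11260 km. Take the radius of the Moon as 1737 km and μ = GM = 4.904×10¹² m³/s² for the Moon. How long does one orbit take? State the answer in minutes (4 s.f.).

r = 1737 + 11260 = 12997 km = 1.2997×10⁷ m.
Kepler's third law: T = 2π√(r³/μ) = 2π√((1.300×10⁷)³ / 4.904×10¹²).
r³/μ = 4.477×10⁸ s², so T = 2π × 2.116×10⁴ = 1.329×10⁵ s.
Converting: 1.329×10⁵ s ÷ 60.00 = 2216 minutes.

T ≈ 2216 minutes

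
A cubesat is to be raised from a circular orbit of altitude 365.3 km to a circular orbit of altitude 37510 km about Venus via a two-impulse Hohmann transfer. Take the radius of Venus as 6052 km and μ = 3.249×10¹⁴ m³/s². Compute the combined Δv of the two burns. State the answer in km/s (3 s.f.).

r₁ = 6052 + 365.3 = 6417.3 km = 6.4173×10⁶ m.
r₂ = 6052 + 37510 = 43562 km = 4.3562×10⁷ m.
Transfer ellipse a_t = (r₁ + r₂)/2 = 2.499×10⁷ m.
At r₁: circular v_c1 = √(μ/r₁) = 7115 m/s; transfer-periapsis v_p = √[μ(2/r₁ − 1/a_t)] = 9394 m/s.
Δv₁ = v_p − v_c1 = 2279 m/s.
At r₂: circular v_c2 = √(μ/r₂) = 2731 m/s; transfer-apoapsis v_a = √[μ(2/r₂ − 1/a_t)] = 1384 m/s.
Δv₂ = v_c2 − v_a = 1347 m/s.
Total Δv = Δv₁ + Δv₂ = 3626 m/s = 3.626 km/s.

Δv_total ≈ 3.63 km/s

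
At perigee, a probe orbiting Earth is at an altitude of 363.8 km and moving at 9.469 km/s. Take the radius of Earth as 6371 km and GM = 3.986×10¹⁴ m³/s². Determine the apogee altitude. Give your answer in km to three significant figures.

r_p = 6371 + 363.8 = 6734.8 km = 6.735×10⁶ m.
Specific energy ε = v²/2 − μ/r = -1.435×10⁷ J/kg, so a = −μ/(2ε) = 1.388×10⁷ m.
The apsides satisfy r_p + r_a = 2a, so the apogee radius is 2a − r_p = 2.103×10⁷ m = 21034 km.
Apogee altitude = 21034 − 6371 = 14663 km.

apogee altitude ≈ 14700 km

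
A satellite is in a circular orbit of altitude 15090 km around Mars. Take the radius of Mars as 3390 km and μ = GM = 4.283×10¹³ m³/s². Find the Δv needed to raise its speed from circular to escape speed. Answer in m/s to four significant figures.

r = 3390 + 15090 = 18480 km = 1.8480×10⁷ m.
Circular speed v_c = √(μ/r) = 1522 m/s.
Escape speed v_esc = √(2μ/r) = √2 × v_c = 2153 m/s.
Δv = v_esc − v_c = 630.6 m/s.

Δv ≈ 630.6 m/s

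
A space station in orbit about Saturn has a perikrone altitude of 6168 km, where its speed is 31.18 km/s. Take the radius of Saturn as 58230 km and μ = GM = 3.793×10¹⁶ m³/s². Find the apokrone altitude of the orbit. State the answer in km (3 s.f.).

r_p = 58230 + 6168 = 64398 km = 6.440×10⁷ m.
Specific energy ε = v²/2 − μ/r = -1.029×10⁸ J/kg, so a = −μ/(2ε) = 1.843×10⁸ m.
The apsides satisfy r_p + r_a = 2a, so the apokrone radius is 2a − r_p = 3.042×10⁸ m = 3.0422×10⁵ km.
Apokrone altitude = 3.0422×10⁵ − 58230 = 2.4599×10⁵ km.

apokrone altitude ≈ 2.46×10⁵ km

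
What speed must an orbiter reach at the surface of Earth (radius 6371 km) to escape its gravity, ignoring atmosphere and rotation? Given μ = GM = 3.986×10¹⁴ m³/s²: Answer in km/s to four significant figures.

r = R = 6.371×10⁶ m.
Escape speed v_esc = √(2μ/r) = √(2 × 3.986×10¹⁴ / 6.371×10⁶) = √(1.251×10⁸) = 11190 m/s.
= 11.19 km/s.

v_esc ≈ 11.19 km/s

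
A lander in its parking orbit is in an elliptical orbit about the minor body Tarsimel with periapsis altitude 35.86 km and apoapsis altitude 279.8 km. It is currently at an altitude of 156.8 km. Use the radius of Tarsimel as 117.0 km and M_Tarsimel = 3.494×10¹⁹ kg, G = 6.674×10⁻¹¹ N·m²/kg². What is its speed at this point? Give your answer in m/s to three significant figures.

μ = GM = 6.674×10⁻¹¹ × 3.494×10¹⁹ = 2.332×10⁹ m³/s².
r_p = 117.0 + 35.86 = 152.86 km = 1.5286×10⁵ m.
r_a = 117.0 + 279.8 = 396.80 km = 3.9680×10⁵ m.
r = 117.0 + 156.8 = 273.80 km = 2.738×10⁵ m.
Semi-major axis a = (r_p + r_a)/2 = 274.83 km = 2.748×10⁵ m.
Vis-viva: v² = μ(2/r − 1/a) = 2.332×10⁹ × (7.305×10⁻⁶ − 3.639×10⁻⁶) = 8.549×10³ m²/s².
v = 92.46 m/s.

v ≈ 92.5 m/s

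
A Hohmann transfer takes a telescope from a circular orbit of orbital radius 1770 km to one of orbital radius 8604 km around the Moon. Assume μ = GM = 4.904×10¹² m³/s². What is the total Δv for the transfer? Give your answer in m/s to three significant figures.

Δv_total ≈ 793 m/s

r₁ = 1770 km = 1.770×10⁶ m.
r₂ = 8604 km = 8.604×10⁶ m.
Transfer ellipse a_t = (r₁ + r₂)/2 = 5.187×10⁶ m.
At r₁: circular v_c1 = √(μ/r₁) = 1665 m/s; transfer-perilune v_p = √[μ(2/r₁ − 1/a_t)] = 2144 m/s.
Δv₁ = v_p − v_c1 = 479.3 m/s.
At r₂: circular v_c2 = √(μ/r₂) = 755.0 m/s; transfer-apolune v_a = √[μ(2/r₂ − 1/a_t)] = 441.0 m/s.
Δv₂ = v_c2 − v_a = 313.9 m/s.
Total Δv = Δv₁ + Δv₂ = 793.2 m/s.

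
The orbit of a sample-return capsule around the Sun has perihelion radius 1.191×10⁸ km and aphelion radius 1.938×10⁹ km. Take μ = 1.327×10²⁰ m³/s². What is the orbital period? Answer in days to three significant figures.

Semi-major axis a = (r_p + r_a)/2 = (1.1910×10⁸ + 1.9380×10⁹)/2 = 1.0286×10⁹ km = 1.029×10¹² m.
By Kepler's third law T = 2π√(a³/μ) = 2π × 9.055×10⁷ = 5.690×10⁸ s.
= 6585 days.

T ≈ 6590 days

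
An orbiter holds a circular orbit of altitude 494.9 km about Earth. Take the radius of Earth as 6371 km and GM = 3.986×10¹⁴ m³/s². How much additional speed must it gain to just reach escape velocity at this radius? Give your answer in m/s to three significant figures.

r = 6371 + 494.9 = 6865.9 km = 6.8659×10⁶ m.
Circular speed v_c = √(μ/r) = 7619 m/s.
Escape speed v_esc = √(2μ/r) = √2 × v_c = 10780 m/s.
Δv = v_esc − v_c = 3156 m/s.

Δv ≈ 3160 m/s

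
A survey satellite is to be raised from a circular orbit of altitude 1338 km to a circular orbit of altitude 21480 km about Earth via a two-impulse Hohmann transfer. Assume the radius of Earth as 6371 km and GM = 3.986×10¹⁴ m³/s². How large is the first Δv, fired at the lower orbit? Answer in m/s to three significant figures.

r₁ = 6371 + 1338 = 7709.0 km = 7.7090×10⁶ m.
r₂ = 6371 + 21480 = 27851 km = 2.7851×10⁷ m.
Transfer ellipse a_t = (r₁ + r₂)/2 = 1.778×10⁷ m.
At r₁: circular v_c1 = √(μ/r₁) = 7191 m/s; transfer-perigee v_p = √[μ(2/r₁ − 1/a_t)] = 9000 m/s.
Δv₁ = v_p − v_c1 = 1809 m/s.

Δv ≈ 1810 m/s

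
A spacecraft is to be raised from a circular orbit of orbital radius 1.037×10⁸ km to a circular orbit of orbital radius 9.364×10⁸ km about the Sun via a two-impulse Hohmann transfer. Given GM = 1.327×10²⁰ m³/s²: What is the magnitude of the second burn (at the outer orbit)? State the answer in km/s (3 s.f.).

Δv ≈ 6.59 km/s

r₁ = 1.037×10⁸ km = 1.037×10¹¹ m.
r₂ = 9.364×10⁸ km = 9.364×10¹¹ m.
Transfer ellipse a_t = (r₁ + r₂)/2 = 5.200×10¹¹ m.
At r₁: circular v_c1 = √(μ/r₁) = 35770 m/s; transfer-perihelion v_p = √[μ(2/r₁ − 1/a_t)] = 48000 m/s.
At r₂: circular v_c2 = √(μ/r₂) = 11900 m/s; transfer-aphelion v_a = √[μ(2/r₂ − 1/a_t)] = 5316 m/s.
Δv₂ = v_c2 − v_a = 6588 m/s.
= 6.588 km/s.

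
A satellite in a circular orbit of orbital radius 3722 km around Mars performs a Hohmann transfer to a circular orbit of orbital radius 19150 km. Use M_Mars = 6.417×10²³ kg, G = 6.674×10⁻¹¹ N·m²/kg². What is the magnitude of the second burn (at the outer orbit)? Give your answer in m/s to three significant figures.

μ = GM = 6.674×10⁻¹¹ × 6.417×10²³ = 4.283×10¹³ m³/s².
r₁ = 3722 km = 3.722×10⁶ m.
r₂ = 19150 km = 1.915×10⁷ m.
Transfer ellipse a_t = (r₁ + r₂)/2 = 1.144×10⁷ m.
At r₁: circular v_c1 = √(μ/r₁) = 3392 m/s; transfer-periapsis v_p = √[μ(2/r₁ − 1/a_t)] = 4390 m/s.
At r₂: circular v_c2 = √(μ/r₂) = 1495 m/s; transfer-apoapsis v_a = √[μ(2/r₂ − 1/a_t)] = 853.2 m/s.
Δv₂ = v_c2 − v_a = 642.3 m/s.

Δv ≈ 642 m/s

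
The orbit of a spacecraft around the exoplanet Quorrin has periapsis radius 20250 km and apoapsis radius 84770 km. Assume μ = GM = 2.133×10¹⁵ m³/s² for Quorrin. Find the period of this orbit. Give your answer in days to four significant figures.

T ≈ 0.5991 days

Semi-major axis a = (r_p + r_a)/2 = (20250 + 84770)/2 = 52510 km = 5.251×10⁷ m.
By Kepler's third law T = 2π√(a³/μ) = 2π × 8.239×10³ = 5.177×10⁴ s.
= 0.5991 days.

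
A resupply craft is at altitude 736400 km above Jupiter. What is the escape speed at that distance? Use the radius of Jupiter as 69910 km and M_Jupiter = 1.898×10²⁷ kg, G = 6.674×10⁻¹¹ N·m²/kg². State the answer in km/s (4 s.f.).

μ = GM = 6.674×10⁻¹¹ × 1.898×10²⁷ = 1.267×10¹⁷ m³/s².
r = 69910 + 736400 = 806310 km = 8.0631×10⁸ m.
Escape speed v_esc = √(2μ/r) = √(2 × 1.267×10¹⁷ / 8.063×10⁸) = √(3.142×10⁸) = 17730 m/s.
= 17.73 km/s.

v_esc ≈ 17.73 km/s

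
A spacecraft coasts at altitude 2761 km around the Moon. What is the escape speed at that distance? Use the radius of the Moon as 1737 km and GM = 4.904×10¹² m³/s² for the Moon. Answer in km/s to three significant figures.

v_esc ≈ 1.48 km/s

r = 1737 + 2761 = 4498.0 km = 4.4980×10⁶ m.
Escape speed v_esc = √(2μ/r) = √(2 × 4.904×10¹² / 4.498×10⁶) = √(2.181×10⁶) = 1477 m/s.
= 1.477 km/s.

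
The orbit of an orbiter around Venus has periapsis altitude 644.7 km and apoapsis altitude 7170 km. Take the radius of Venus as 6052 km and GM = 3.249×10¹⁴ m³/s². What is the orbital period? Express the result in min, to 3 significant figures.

r_p = 6052 + 644.7 = 6696.7 km = 6.6967×10⁶ m.
r_a = 6052 + 7170 = 13222 km = 1.3222×10⁷ m.
Semi-major axis a = (r_p + r_a)/2 = (6696.7 + 13222)/2 = 9959.4 km = 9.959×10⁶ m.
By Kepler's third law T = 2π√(a³/μ) = 2π × 1.744×10³ = 1.096×10⁴ s.
= 182.6 min.

T ≈ 183 min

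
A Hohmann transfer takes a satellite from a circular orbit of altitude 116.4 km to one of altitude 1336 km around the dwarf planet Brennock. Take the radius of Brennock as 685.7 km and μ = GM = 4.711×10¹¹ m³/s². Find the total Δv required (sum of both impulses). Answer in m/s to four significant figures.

Δv_total ≈ 269.6 m/s

r₁ = 685.7 + 116.4 = 802.10 km = 8.0210×10⁵ m.
r₂ = 685.7 + 1336 = 2021.7 km = 2.0217×10⁶ m.
Transfer ellipse a_t = (r₁ + r₂)/2 = 1.412×10⁶ m.
At r₁: circular v_c1 = √(μ/r₁) = 766.4 m/s; transfer-periapsis v_p = √[μ(2/r₁ − 1/a_t)] = 917.1 m/s.
Δv₁ = v_p − v_c1 = 150.7 m/s.
At r₂: circular v_c2 = √(μ/r₂) = 482.7 m/s; transfer-apoapsis v_a = √[μ(2/r₂ − 1/a_t)] = 363.8 m/s.
Δv₂ = v_c2 − v_a = 118.9 m/s.
Total Δv = Δv₁ + Δv₂ = 269.6 m/s.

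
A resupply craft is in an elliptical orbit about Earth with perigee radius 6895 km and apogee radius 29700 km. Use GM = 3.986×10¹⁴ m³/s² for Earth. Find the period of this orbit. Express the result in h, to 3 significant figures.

Semi-major axis a = (r_p + r_a)/2 = (6895.0 + 29700)/2 = 18298 km = 1.830×10⁷ m.
By Kepler's third law T = 2π√(a³/μ) = 2π × 3.920×10³ = 2.463×10⁴ s.
= 6.842 h.

T ≈ 6.84 h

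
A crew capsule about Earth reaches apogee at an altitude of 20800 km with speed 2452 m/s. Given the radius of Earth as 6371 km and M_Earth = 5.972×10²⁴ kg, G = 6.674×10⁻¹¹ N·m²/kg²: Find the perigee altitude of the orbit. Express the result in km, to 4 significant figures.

μ = GM = 6.674×10⁻¹¹ × 5.972×10²⁴ = 3.986×10¹⁴ m³/s².
r_a = 6371 + 20800 = 27171 km = 2.717×10⁷ m.
Specific energy ε = v²/2 − μ/r = -1.166×10⁷ J/kg, so a = −μ/(2ε) = 1.709×10⁷ m.
The apsides satisfy r_p + r_a = 2a, so the perigee radius is 2a − r_a = 7.003×10⁶ m = 7003.5 km.
Perigee altitude = 7003.5 − 6371 = 632.45 km.

perigee altitude ≈ 632.5 km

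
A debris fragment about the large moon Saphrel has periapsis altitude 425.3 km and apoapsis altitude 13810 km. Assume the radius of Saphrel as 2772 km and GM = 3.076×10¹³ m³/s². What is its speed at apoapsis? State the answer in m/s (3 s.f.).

v ≈ 774 m/s

r_p = 2772 + 425.3 = 3197.3 km = 3.1973×10⁶ m.
r_a = 2772 + 13810 = 16582 km = 1.6582×10⁷ m.
Semi-major axis a = (r_p + r_a)/2 = 9889.6 km = 9.890×10⁶ m.
Vis-viva: v² = μ(2/r − 1/a) = 3.076×10¹³ × (1.206×10⁻⁷ − 1.011×10⁻⁷) = 5.997×10⁵ m²/s².
v = 774.4 m/s.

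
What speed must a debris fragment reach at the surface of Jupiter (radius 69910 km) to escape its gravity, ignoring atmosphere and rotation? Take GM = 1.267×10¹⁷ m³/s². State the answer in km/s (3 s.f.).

r = R = 6.991×10⁷ m.
Escape speed v_esc = √(2μ/r) = √(2 × 1.267×10¹⁷ / 6.991×10⁷) = √(3.625×10⁹) = 60210 m/s.
= 60.21 km/s.

v_esc ≈ 60.2 km/s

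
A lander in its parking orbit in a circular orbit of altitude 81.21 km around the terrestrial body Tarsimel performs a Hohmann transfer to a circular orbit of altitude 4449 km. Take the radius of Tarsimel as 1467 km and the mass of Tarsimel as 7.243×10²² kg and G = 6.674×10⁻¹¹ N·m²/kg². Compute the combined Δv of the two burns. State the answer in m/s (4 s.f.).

Δv_total ≈ 779.4 m/s

μ = GM = 6.674×10⁻¹¹ × 7.243×10²² = 4.834×10¹² m³/s².
r₁ = 1467 + 81.21 = 1548.2 km = 1.5482×10⁶ m.
r₂ = 1467 + 4449 = 5916.0 km = 5.9160×10⁶ m.
Transfer ellipse a_t = (r₁ + r₂)/2 = 3.732×10⁶ m.
At r₁: circular v_c1 = √(μ/r₁) = 1767 m/s; transfer-periapsis v_p = √[μ(2/r₁ − 1/a_t)] = 2225 m/s.
Δv₁ = v_p − v_c1 = 457.7 m/s.
At r₂: circular v_c2 = √(μ/r₂) = 903.9 m/s; transfer-apoapsis v_a = √[μ(2/r₂ − 1/a_t)] = 582.2 m/s.
Δv₂ = v_c2 − v_a = 321.7 m/s.
Total Δv = Δv₁ + Δv₂ = 779.4 m/s.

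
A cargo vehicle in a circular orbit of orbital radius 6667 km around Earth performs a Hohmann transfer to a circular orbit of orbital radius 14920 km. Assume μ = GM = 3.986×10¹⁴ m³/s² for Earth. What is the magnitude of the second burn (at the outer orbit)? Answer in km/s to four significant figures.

Δv ≈ 1.106 km/s

r₁ = 6667 km = 6.667×10⁶ m.
r₂ = 14920 km = 1.492×10⁷ m.
Transfer ellipse a_t = (r₁ + r₂)/2 = 1.079×10⁷ m.
At r₁: circular v_c1 = √(μ/r₁) = 7732 m/s; transfer-perigee v_p = √[μ(2/r₁ − 1/a_t)] = 9091 m/s.
At r₂: circular v_c2 = √(μ/r₂) = 5169 m/s; transfer-apogee v_a = √[μ(2/r₂ − 1/a_t)] = 4062 m/s.
Δv₂ = v_c2 − v_a = 1106 m/s.
= 1.106 km/s.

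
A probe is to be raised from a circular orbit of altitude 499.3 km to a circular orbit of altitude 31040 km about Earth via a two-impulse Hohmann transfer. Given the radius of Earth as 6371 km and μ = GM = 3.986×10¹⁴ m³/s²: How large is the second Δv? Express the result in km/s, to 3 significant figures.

r₁ = 6371 + 499.3 = 6870.3 km = 6.8703×10⁶ m.
r₂ = 6371 + 31040 = 37411 km = 3.7411×10⁷ m.
Transfer ellipse a_t = (r₁ + r₂)/2 = 2.214×10⁷ m.
At r₁: circular v_c1 = √(μ/r₁) = 7617 m/s; transfer-perigee v_p = √[μ(2/r₁ − 1/a_t)] = 9901 m/s.
At r₂: circular v_c2 = √(μ/r₂) = 3264 m/s; transfer-apogee v_a = √[μ(2/r₂ − 1/a_t)] = 1818 m/s.
Δv₂ = v_c2 − v_a = 1446 m/s.
= 1.446 km/s.

Δv ≈ 1.45 km/s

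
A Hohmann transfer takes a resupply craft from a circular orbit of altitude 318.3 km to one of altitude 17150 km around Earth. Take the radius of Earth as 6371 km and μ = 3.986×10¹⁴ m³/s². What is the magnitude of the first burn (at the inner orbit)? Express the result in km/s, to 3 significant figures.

r₁ = 6371 + 318.3 = 6689.3 km = 6.6893×10⁶ m.
r₂ = 6371 + 17150 = 23521 km = 2.3521×10⁷ m.
Transfer ellipse a_t = (r₁ + r₂)/2 = 1.511×10⁷ m.
At r₁: circular v_c1 = √(μ/r₁) = 7719 m/s; transfer-perigee v_p = √[μ(2/r₁ − 1/a_t)] = 9633 m/s.
Δv₁ = v_p − v_c1 = 1913 m/s.
= 1.913 km/s.

Δv ≈ 1.91 km/s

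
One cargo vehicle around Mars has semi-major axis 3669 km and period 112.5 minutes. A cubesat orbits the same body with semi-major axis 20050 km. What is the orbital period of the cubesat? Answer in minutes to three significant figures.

Kepler's third law: T² ∝ a³, so T₂ = T₁ (a₂/a₁)^(3/2).
a₂/a₁ = 5.465, (a₂/a₁)^(3/2) = 12.77.
T₂ = 112.5 × 12.77 = 1437 minutes.

T₂ ≈ 1440 minutes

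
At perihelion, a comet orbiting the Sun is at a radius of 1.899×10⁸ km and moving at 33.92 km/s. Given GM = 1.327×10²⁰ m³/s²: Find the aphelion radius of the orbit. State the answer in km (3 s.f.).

aphelion radius ≈ 8.85×10⁸ km

r_p = 1.899×10¹¹ m.
Specific energy ε = v²/2 − μ/r = -1.235×10⁸ J/kg, so a = −μ/(2ε) = 5.372×10¹¹ m.
The apsides satisfy r_p + r_a = 2a, so the aphelion radius is 2a − r_p = 8.845×10¹¹ m = 8.8454×10⁸ km.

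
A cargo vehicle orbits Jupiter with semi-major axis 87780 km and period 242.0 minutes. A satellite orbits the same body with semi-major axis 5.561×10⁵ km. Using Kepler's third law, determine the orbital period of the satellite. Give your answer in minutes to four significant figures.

Kepler's third law: T² ∝ a³, so T₂ = T₁ (a₂/a₁)^(3/2).
a₂/a₁ = 6.335, (a₂/a₁)^(3/2) = 15.95.
T₂ = 242.0 × 15.95 = 3859 minutes.

T₂ ≈ 3859 minutes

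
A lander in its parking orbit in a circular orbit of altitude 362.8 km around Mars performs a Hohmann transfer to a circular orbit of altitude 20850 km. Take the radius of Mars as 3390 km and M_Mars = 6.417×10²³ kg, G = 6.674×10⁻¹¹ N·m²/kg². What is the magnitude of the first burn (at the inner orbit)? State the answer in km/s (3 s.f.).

μ = GM = 6.674×10⁻¹¹ × 6.417×10²³ = 4.283×10¹³ m³/s².
r₁ = 3390 + 362.8 = 3752.8 km = 3.7528×10⁶ m.
r₂ = 3390 + 20850 = 24240 km = 2.4240×10⁷ m.
Transfer ellipse a_t = (r₁ + r₂)/2 = 1.400×10⁷ m.
At r₁: circular v_c1 = √(μ/r₁) = 3378 m/s; transfer-periapsis v_p = √[μ(2/r₁ − 1/a_t)] = 4446 m/s.
Δv₁ = v_p − v_c1 = 1068 m/s.
= 1.068 km/s.

Δv ≈ 1.07 km/s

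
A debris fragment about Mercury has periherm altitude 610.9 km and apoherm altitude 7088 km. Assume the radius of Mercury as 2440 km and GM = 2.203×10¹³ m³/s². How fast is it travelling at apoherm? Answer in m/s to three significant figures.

r_p = 2440 + 610.9 = 3050.9 km = 3.0509×10⁶ m.
r_a = 2440 + 7088 = 9528.0 km = 9.5280×10⁶ m.
Semi-major axis a = (r_p + r_a)/2 = 6289.4 km = 6.289×10⁶ m.
Vis-viva: v² = μ(2/r − 1/a) = 2.203×10¹³ × (2.099×10⁻⁷ − 1.590×10⁻⁷) = 1.122×10⁶ m²/s².
v = 1059 m/s.

v ≈ 1060 m/s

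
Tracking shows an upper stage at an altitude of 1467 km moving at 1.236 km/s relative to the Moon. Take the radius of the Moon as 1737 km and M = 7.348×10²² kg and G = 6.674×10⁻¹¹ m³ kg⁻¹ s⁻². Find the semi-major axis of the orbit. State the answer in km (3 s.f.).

μ = GM = 6.674×10⁻¹¹ × 7.348×10²² = 4.904×10¹² m³/s².
r = 1737 + 1467 = 3204.0 km = 3.204×10⁶ m.
Vis-viva rearranged: 1/a = 2/r − v²/μ = 6.242×10⁻⁷ − 3.115×10⁻⁷ = 3.127×10⁻⁷ m⁻¹.
a = 3.198×10⁶ m = 3197.9 km.

a ≈ 3200 km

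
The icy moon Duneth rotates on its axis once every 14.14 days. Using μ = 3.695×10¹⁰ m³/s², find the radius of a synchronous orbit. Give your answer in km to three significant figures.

T = 14.14 days = 1.222×10⁶ s.
A synchronous orbit has period T, so by Kepler's third law a = (μT²/4π²)^(1/3).
μT²/4π² = 3.695×10¹⁰ × (1.222×10⁶)² / 39.48 = 1.397×10²¹ m³.
a = 1.118×10⁷ m = 11179 km.

r_sync ≈ 11200 km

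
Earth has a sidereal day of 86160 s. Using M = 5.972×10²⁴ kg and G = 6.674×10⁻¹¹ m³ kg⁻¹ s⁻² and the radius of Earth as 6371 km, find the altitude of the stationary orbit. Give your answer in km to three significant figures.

μ = GM = 6.674×10⁻¹¹ × 5.972×10²⁴ = 3.986×10¹⁴ m³/s².
A synchronous orbit has period T, so by Kepler's third law a = (μT²/4π²)^(1/3).
μT²/4π² = 3.986×10¹⁴ × (8.616×10⁴)² / 39.48 = 7.495×10²² m³.
a = 4.216×10⁷ m = 42162 km.
Altitude h = a − R = 42162 − 6371 = 35791 km.

h_sync ≈ 35800 km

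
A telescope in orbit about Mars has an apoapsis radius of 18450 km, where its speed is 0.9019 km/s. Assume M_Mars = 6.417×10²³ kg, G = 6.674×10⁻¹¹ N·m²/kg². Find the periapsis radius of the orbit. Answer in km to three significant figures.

periapsis radius ≈ 3920 km

μ = GM = 6.674×10⁻¹¹ × 6.417×10²³ = 4.283×10¹³ m³/s².
r_a = 1.845×10⁷ m.
Specific energy ε = v²/2 − μ/r = -1.915×10⁶ J/kg, so a = −μ/(2ε) = 1.118×10⁷ m.
The apsides satisfy r_p + r_a = 2a, so the periapsis radius is 2a − r_a = 3.919×10⁶ m = 3919.4 km.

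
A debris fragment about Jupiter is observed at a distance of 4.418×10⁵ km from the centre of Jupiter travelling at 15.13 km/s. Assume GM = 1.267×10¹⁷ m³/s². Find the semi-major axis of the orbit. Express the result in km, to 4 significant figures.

r = 4.418×10⁸ m.
Vis-viva rearranged: 1/a = 2/r − v²/μ = 4.527×10⁻⁹ − 1.807×10⁻⁹ = 2.720×10⁻⁹ m⁻¹.
a = 3.676×10⁸ m = 3.6762×10⁵ km.

a ≈ 3.676×10⁵ km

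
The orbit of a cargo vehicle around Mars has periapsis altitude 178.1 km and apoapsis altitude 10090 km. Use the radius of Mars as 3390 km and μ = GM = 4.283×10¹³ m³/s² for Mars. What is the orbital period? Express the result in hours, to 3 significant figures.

r_p = 3390 + 178.1 = 3568.1 km = 3.5681×10⁶ m.
r_a = 3390 + 10090 = 13480 km = 1.3480×10⁷ m.
Semi-major axis a = (r_p + r_a)/2 = (3568.1 + 13480)/2 = 8524.0 km = 8.524×10⁶ m.
By Kepler's third law T = 2π√(a³/μ) = 2π × 3.803×10³ = 2.389×10⁴ s.
= 6.637 hours.

T ≈ 6.64 hours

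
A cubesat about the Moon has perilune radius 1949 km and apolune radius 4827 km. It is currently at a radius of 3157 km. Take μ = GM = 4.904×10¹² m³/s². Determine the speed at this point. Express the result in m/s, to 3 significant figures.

v ≈ 1290 m/s

Semi-major axis a = (r_p + r_a)/2 = 3388.0 km = 3.388×10⁶ m.
Vis-viva: v² = μ(2/r − 1/a) = 4.904×10¹² × (6.335×10⁻⁷ − 2.952×10⁻⁷) = 1.659×10⁶ m²/s².
v = 1288 m/s.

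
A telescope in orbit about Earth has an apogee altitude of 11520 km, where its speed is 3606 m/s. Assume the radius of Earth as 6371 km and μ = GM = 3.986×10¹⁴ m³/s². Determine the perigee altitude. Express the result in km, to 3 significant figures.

r_a = 6371 + 11520 = 17891 km = 1.789×10⁷ m.
Specific energy ε = v²/2 − μ/r = -1.578×10⁷ J/kg, so a = −μ/(2ε) = 1.263×10⁷ m.
The apsides satisfy r_p + r_a = 2a, so the perigee radius is 2a − r_a = 7.372×10⁶ m = 7372.4 km.
Perigee altitude = 7372.4 − 6371 = 1001.4 km.

perigee altitude ≈ 1000 km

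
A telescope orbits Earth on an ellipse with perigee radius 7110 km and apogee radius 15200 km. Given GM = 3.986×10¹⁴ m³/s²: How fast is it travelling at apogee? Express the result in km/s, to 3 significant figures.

v ≈ 4.09 km/s

Semi-major axis a = (r_p + r_a)/2 = 11155 km = 1.116×10⁷ m.
Vis-viva: v² = μ(2/r − 1/a) = 3.986×10¹⁴ × (1.316×10⁻⁷ − 8.965×10⁻⁸) = 1.671×10⁷ m²/s².
v = 4088 m/s = 4.088 km/s.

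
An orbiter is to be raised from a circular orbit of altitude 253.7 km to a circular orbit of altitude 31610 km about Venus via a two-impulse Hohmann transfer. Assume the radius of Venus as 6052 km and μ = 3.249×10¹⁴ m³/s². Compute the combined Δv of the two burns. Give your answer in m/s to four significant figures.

r₁ = 6052 + 253.7 = 6305.7 km = 6.3057×10⁶ m.
r₂ = 6052 + 31610 = 37662 km = 3.7662×10⁷ m.
Transfer ellipse a_t = (r₁ + r₂)/2 = 2.198×10⁷ m.
At r₁: circular v_c1 = √(μ/r₁) = 7178 m/s; transfer-periapsis v_p = √[μ(2/r₁ − 1/a_t)] = 9395 m/s.
Δv₁ = v_p − v_c1 = 2217 m/s.
At r₂: circular v_c2 = √(μ/r₂) = 2937 m/s; transfer-apoapsis v_a = √[μ(2/r₂ − 1/a_t)] = 1573 m/s.
Δv₂ = v_c2 − v_a = 1364 m/s.
Total Δv = Δv₁ + Δv₂ = 3581 m/s.

Δv_total ≈ 3581 m/s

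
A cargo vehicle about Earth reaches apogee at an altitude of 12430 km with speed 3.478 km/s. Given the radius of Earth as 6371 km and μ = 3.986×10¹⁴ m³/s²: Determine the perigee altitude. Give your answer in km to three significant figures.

perigee altitude ≈ 1130 km

r_a = 6371 + 12430 = 18801 km = 1.880×10⁷ m.
Specific energy ε = v²/2 − μ/r = -1.515×10⁷ J/kg, so a = −μ/(2ε) = 1.315×10⁷ m.
The apsides satisfy r_p + r_a = 2a, so the perigee radius is 2a − r_a = 7.504×10⁶ m = 7504.4 km.
Perigee altitude = 7504.4 − 6371 = 1133.4 km.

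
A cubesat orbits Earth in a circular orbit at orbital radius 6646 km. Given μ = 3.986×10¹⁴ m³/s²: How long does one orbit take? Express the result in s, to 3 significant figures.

r = 6646 km = 6.646×10⁶ m.
Kepler's third law: T = 2π√(r³/μ) = 2π√((6.646×10⁶)³ / 3.986×10¹⁴).
r³/μ = 7.365×10⁵ s², so T = 2π × 8.582×10² = 5.392×10³ s.

T ≈ 5390 s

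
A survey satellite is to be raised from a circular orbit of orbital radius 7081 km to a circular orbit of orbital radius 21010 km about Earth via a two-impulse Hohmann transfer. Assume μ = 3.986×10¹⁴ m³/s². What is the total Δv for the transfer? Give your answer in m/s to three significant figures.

r₁ = 7081 km = 7.081×10⁶ m.
r₂ = 21010 km = 2.101×10⁷ m.
Transfer ellipse a_t = (r₁ + r₂)/2 = 1.405×10⁷ m.
At r₁: circular v_c1 = √(μ/r₁) = 7503 m/s; transfer-perigee v_p = √[μ(2/r₁ − 1/a_t)] = 9176 m/s.
Δv₁ = v_p − v_c1 = 1673 m/s.
At r₂: circular v_c2 = √(μ/r₂) = 4356 m/s; transfer-apogee v_a = √[μ(2/r₂ − 1/a_t)] = 3093 m/s.
Δv₂ = v_c2 − v_a = 1263 m/s.
Total Δv = Δv₁ + Δv₂ = 2936 m/s.

Δv_total ≈ 2940 m/s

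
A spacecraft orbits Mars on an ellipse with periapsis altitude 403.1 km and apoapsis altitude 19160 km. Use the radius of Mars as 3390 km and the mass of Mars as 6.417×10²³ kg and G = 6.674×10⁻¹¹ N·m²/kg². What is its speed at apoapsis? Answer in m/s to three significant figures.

μ = GM = 6.674×10⁻¹¹ × 6.417×10²³ = 4.283×10¹³ m³/s².
r_p = 3390 + 403.1 = 3793.1 km = 3.7931×10⁶ m.
r_a = 3390 + 19160 = 22550 km = 2.2550×10⁷ m.
Semi-major axis a = (r_p + r_a)/2 = 13172 km = 1.317×10⁷ m.
Vis-viva: v² = μ(2/r − 1/a) = 4.283×10¹³ × (8.869×10⁻⁸ − 7.592×10⁻⁸) = 5.469×10⁵ m²/s².
v = 739.5 m/s.

v ≈ 740 m/s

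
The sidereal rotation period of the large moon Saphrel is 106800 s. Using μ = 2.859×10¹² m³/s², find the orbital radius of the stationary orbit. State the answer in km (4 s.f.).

A synchronous orbit has period T, so by Kepler's third law a = (μT²/4π²)^(1/3).
μT²/4π² = 2.859×10¹² × (1.068×10⁵)² / 39.48 = 8.260×10²⁰ m³.
a = 9.383×10⁶ m = 9382.8 km.

r_sync ≈ 9383 km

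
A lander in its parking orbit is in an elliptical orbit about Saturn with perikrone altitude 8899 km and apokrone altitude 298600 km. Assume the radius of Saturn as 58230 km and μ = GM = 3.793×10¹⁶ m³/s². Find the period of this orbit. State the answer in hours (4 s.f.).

r_p = 58230 + 8899 = 67129 km = 6.7129×10⁷ m.
r_a = 58230 + 298600 = 356830 km = 3.5683×10⁸ m.
Semi-major axis a = (r_p + r_a)/2 = (67129 + 3.5683×10⁵)/2 = 2.1198×10⁵ km = 2.120×10⁸ m.
By Kepler's third law T = 2π√(a³/μ) = 2π × 1.585×10⁴ = 9.957×10⁴ s.
= 27.66 hours.

T ≈ 27.66 hours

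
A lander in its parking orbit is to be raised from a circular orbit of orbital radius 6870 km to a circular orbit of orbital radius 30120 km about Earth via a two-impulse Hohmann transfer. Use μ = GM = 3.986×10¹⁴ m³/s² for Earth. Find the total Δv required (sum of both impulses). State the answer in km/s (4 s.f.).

r₁ = 6870 km = 6.870×10⁶ m.
r₂ = 30120 km = 3.012×10⁷ m.
Transfer ellipse a_t = (r₁ + r₂)/2 = 1.850×10⁷ m.
At r₁: circular v_c1 = √(μ/r₁) = 7617 m/s; transfer-perigee v_p = √[μ(2/r₁ − 1/a_t)] = 9721 m/s.
Δv₁ = v_p − v_c1 = 2103 m/s.
At r₂: circular v_c2 = √(μ/r₂) = 3638 m/s; transfer-apogee v_a = √[μ(2/r₂ − 1/a_t)] = 2217 m/s.
Δv₂ = v_c2 − v_a = 1421 m/s.
Total Δv = Δv₁ + Δv₂ = 3524 m/s = 3.524 km/s.

Δv_total ≈ 3.524 km/s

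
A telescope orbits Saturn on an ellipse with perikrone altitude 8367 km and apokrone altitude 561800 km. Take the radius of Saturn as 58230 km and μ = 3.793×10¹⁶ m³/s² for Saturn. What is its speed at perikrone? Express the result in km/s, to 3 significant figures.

v ≈ 32.1 km/s

r_p = 58230 + 8367 = 66597 km = 6.6597×10⁷ m.
r_a = 58230 + 561800 = 620030 km = 6.2003×10⁸ m.
Semi-major axis a = (r_p + r_a)/2 = 3.4331×10⁵ km = 3.433×10⁸ m.
Vis-viva: v² = μ(2/r − 1/a) = 3.793×10¹⁶ × (3.003×10⁻⁸ − 2.913×10⁻⁹) = 1.029×10⁹ m²/s².
v = 32070 m/s = 32.07 km/s.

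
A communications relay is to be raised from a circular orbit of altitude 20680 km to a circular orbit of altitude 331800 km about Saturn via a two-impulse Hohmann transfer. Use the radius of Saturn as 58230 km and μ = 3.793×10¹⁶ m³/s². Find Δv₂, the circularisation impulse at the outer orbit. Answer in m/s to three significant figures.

r₁ = 58230 + 20680 = 78910 km = 7.8910×10⁷ m.
r₂ = 58230 + 331800 = 390030 km = 3.9003×10⁸ m.
Transfer ellipse a_t = (r₁ + r₂)/2 = 2.345×10⁸ m.
At r₁: circular v_c1 = √(μ/r₁) = 21920 m/s; transfer-perikrone v_p = √[μ(2/r₁ − 1/a_t)] = 28280 m/s.
At r₂: circular v_c2 = √(μ/r₂) = 9861 m/s; transfer-apokrone v_a = √[μ(2/r₂ − 1/a_t)] = 5721 m/s.
Δv₂ = v_c2 − v_a = 4141 m/s.

Δv ≈ 4140 m/s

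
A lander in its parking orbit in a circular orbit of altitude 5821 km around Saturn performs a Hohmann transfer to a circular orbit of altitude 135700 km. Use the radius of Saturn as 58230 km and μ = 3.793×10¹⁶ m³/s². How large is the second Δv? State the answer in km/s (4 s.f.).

r₁ = 58230 + 5821 = 64051 km = 6.4051×10⁷ m.
r₂ = 58230 + 135700 = 193930 km = 1.9393×10⁸ m.
Transfer ellipse a_t = (r₁ + r₂)/2 = 1.290×10⁸ m.
At r₁: circular v_c1 = √(μ/r₁) = 24330 m/s; transfer-perikrone v_p = √[μ(2/r₁ − 1/a_t)] = 29840 m/s.
At r₂: circular v_c2 = √(μ/r₂) = 13990 m/s; transfer-apokrone v_a = √[μ(2/r₂ − 1/a_t)] = 9855 m/s.
Δv₂ = v_c2 − v_a = 4130 m/s.
= 4.130 km/s.

Δv ≈ 4.130 km/s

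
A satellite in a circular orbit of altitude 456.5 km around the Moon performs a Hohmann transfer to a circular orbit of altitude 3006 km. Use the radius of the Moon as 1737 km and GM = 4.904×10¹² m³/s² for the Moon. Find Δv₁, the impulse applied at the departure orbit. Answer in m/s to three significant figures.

r₁ = 1737 + 456.5 = 2193.5 km = 2.1935×10⁶ m.
r₂ = 1737 + 3006 = 4743.0 km = 4.7430×10⁶ m.
Transfer ellipse a_t = (r₁ + r₂)/2 = 3.468×10⁶ m.
At r₁: circular v_c1 = √(μ/r₁) = 1495 m/s; transfer-perilune v_p = √[μ(2/r₁ − 1/a_t)] = 1749 m/s.
Δv₁ = v_p − v_c1 = 253.3 m/s.

Δv ≈ 253 m/s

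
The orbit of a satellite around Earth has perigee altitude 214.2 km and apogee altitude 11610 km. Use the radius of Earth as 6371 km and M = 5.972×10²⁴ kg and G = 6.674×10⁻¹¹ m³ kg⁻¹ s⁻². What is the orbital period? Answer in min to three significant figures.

T ≈ 226 min

μ = GM = 6.674×10⁻¹¹ × 5.972×10²⁴ = 3.986×10¹⁴ m³/s².
r_p = 6371 + 214.2 = 6585.2 km = 6.5852×10⁶ m.
r_a = 6371 + 11610 = 17981 km = 1.7981×10⁷ m.
Semi-major axis a = (r_p + r_a)/2 = (6585.2 + 17981)/2 = 12283 km = 1.228×10⁷ m.
By Kepler's third law T = 2π√(a³/μ) = 2π × 2.156×10³ = 1.355×10⁴ s.
= 225.8 min.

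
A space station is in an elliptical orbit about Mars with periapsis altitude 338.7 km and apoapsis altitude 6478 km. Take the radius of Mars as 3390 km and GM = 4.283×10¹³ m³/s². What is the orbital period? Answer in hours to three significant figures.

T ≈ 4.73 hours

r_p = 3390 + 338.7 = 3728.7 km = 3.7287×10⁶ m.
r_a = 3390 + 6478 = 9868.0 km = 9.8680×10⁶ m.
Semi-major axis a = (r_p + r_a)/2 = (3728.7 + 9868.0)/2 = 6798.4 km = 6.798×10⁶ m.
By Kepler's third law T = 2π√(a³/μ) = 2π × 2.709×10³ = 1.702×10⁴ s.
= 4.727 hours.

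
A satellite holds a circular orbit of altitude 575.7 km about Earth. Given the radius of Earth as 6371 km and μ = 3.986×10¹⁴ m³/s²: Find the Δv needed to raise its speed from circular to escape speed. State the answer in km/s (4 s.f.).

r = 6371 + 575.7 = 6946.7 km = 6.9467×10⁶ m.
Circular speed v_c = √(μ/r) = 7575 m/s.
Escape speed v_esc = √(2μ/r) = √2 × v_c = 10710 m/s.
Δv = v_esc − v_c = 3138 m/s = 3.138 km/s.

Δv ≈ 3.138 km/s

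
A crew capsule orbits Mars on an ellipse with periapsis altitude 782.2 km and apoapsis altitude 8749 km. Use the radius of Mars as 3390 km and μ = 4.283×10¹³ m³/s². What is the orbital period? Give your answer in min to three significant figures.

T ≈ 373 min

r_p = 3390 + 782.2 = 4172.2 km = 4.1722×10⁶ m.
r_a = 3390 + 8749 = 12139 km = 1.2139×10⁷ m.
Semi-major axis a = (r_p + r_a)/2 = (4172.2 + 12139)/2 = 8155.6 km = 8.156×10⁶ m.
By Kepler's third law T = 2π√(a³/μ) = 2π × 3.559×10³ = 2.236×10⁴ s.
= 372.7 min.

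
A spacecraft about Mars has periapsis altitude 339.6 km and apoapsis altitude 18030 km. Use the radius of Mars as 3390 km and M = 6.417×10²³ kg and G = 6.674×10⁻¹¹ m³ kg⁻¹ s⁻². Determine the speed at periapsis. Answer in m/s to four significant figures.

v ≈ 4423 m/s

μ = GM = 6.674×10⁻¹¹ × 6.417×10²³ = 4.283×10¹³ m³/s².
r_p = 3390 + 339.6 = 3729.6 km = 3.7296×10⁶ m.
r_a = 3390 + 18030 = 21420 km = 2.1420×10⁷ m.
Semi-major axis a = (r_p + r_a)/2 = 12575 km = 1.257×10⁷ m.
Vis-viva: v² = μ(2/r − 1/a) = 4.283×10¹³ × (5.363×10⁻⁷ − 7.952×10⁻⁸) = 1.956×10⁷ m²/s².
v = 4423 m/s.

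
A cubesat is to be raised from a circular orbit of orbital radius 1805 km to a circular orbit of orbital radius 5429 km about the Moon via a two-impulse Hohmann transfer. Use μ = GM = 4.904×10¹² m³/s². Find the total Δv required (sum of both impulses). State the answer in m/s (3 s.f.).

Δv_total ≈ 650 m/s

r₁ = 1805 km = 1.805×10⁶ m.
r₂ = 5429 km = 5.429×10⁶ m.
Transfer ellipse a_t = (r₁ + r₂)/2 = 3.617×10⁶ m.
At r₁: circular v_c1 = √(μ/r₁) = 1648 m/s; transfer-perilune v_p = √[μ(2/r₁ − 1/a_t)] = 2019 m/s.
Δv₁ = v_p − v_c1 = 371.1 m/s.
At r₂: circular v_c2 = √(μ/r₂) = 950.4 m/s; transfer-apolune v_a = √[μ(2/r₂ − 1/a_t)] = 671.4 m/s.
Δv₂ = v_c2 − v_a = 279.0 m/s.
Total Δv = Δv₁ + Δv₂ = 650.1 m/s.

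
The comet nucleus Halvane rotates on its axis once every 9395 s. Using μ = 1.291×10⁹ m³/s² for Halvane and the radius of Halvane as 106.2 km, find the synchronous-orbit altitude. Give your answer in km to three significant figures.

A synchronous orbit has period T, so by Kepler's third law a = (μT²/4π²)^(1/3).
μT²/4π² = 1.291×10⁹ × (9.395×10³)² / 39.48 = 2.886×10¹⁵ m³.
a = 1.424×10⁵ m = 142.38 km.
Altitude h = a − R = 142.38 − 106.2 = 36.181 km.

h_sync ≈ 36.2 km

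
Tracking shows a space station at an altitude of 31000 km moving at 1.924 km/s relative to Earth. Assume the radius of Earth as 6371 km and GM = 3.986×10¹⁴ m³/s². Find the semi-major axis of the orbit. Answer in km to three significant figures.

r = 6371 + 31000 = 37371 km = 3.737×10⁷ m.
Vis-viva rearranged: 1/a = 2/r − v²/μ = 5.352×10⁻⁸ − 9.287×10⁻⁹ = 4.423×10⁻⁸ m⁻¹.
a = 2.261×10⁷ m = 22609 km.

a ≈ 22600 km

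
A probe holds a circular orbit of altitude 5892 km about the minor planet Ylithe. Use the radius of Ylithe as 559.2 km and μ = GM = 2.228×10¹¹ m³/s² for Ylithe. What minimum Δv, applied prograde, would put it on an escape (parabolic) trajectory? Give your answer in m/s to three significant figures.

Δv ≈ 77.0 m/s

r = 559.2 + 5892 = 6451.2 km = 6.4512×10⁶ m.
Circular speed v_c = √(μ/r) = 185.8 m/s.
Escape speed v_esc = √(2μ/r) = √2 × v_c = 262.8 m/s.
Δv = v_esc − v_c = 76.98 m/s.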